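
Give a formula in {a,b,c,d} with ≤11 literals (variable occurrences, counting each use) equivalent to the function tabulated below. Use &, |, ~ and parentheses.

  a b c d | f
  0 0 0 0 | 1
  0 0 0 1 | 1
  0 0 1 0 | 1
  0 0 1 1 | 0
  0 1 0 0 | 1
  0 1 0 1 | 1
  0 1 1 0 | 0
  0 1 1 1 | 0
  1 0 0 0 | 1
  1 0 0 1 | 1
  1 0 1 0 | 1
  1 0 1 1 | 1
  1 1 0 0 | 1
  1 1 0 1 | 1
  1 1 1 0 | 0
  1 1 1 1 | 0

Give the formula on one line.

((((~c & b) | (a & ~b)) | ((~a & ~d) & ~b)) | ~c)

  ~c = 1100110011001100
  (~c & b) = 0000110000001100
  ~b = 1111000011110000
  (a & ~b) = 0000000011110000
  ((~c & b) | (a & ~b)) = 0000110011111100
  ~a = 1111111100000000
  ~d = 1010101010101010
  (~a & ~d) = 1010101000000000
  ((~a & ~d) & ~b) = 1010000000000000
  (((~c & b) | (a & ~b)) | ((~a & ~d) & ~b)) = 1010110011111100
  ((((~c & b) | (a & ~b)) | ((~a & ~d) & ~b)) | ~c) = 1110110011111100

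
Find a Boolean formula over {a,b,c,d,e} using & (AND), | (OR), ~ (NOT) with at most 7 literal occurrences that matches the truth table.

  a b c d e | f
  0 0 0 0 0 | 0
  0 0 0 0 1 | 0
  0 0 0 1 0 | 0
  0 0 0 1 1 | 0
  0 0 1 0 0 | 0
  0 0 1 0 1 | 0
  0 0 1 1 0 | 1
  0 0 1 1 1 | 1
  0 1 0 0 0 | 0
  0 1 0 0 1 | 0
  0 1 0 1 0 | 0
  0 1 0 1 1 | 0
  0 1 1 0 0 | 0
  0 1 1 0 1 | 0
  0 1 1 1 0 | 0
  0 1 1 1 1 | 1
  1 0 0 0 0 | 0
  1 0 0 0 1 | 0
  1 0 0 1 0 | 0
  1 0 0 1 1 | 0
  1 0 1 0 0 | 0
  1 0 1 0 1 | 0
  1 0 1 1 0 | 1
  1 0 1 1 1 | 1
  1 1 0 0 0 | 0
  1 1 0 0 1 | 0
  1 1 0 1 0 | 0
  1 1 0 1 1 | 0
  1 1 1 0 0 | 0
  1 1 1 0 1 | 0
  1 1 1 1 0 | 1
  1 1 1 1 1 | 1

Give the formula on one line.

((d & c) & ((e & d) | (~b | a)))

  (d & c) = 00000011000000110000001100000011
  (e & d) = 00010001000100010001000100010001
  ~b = 11111111000000001111111100000000
  (~b | a) = 11111111000000001111111111111111
  ((e & d) | (~b | a)) = 11111111000100011111111111111111
  ((d & c) & ((e & d) | (~b | a))) = 00000011000000010000001100000011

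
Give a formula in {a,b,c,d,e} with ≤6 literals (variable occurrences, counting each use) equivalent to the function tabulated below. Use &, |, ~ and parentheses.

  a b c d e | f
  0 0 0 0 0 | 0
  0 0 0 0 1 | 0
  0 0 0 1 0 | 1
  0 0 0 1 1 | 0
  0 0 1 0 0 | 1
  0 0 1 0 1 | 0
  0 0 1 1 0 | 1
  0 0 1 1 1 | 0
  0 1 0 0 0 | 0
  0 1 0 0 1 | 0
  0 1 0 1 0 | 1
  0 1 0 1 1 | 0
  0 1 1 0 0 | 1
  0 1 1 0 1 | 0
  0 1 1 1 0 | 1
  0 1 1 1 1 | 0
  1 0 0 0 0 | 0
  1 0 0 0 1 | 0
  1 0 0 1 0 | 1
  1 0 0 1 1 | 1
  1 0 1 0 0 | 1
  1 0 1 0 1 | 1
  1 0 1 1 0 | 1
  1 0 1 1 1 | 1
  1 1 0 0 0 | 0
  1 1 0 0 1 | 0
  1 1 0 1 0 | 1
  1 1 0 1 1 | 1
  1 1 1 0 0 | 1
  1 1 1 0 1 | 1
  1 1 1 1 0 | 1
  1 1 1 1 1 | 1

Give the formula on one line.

  ~e = 10101010101010101010101010101010
  (a | ~e) = 10101010101010101111111111111111
  (c | d) = 00111111001111110011111100111111
  ((a | ~e) & (c | d)) = 00101010001010100011111100111111

((a | ~e) & (c | d))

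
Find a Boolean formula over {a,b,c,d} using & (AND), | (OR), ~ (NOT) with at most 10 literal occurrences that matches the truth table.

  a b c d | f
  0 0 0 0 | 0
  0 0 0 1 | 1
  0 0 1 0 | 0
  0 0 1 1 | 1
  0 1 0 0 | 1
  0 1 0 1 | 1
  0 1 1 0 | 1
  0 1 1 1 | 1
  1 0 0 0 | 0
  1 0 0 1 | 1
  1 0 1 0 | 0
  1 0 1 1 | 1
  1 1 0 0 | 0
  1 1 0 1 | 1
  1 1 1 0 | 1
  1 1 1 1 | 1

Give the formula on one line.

(d | ((~a | c) & ((d & (b | c)) | b)))

  ~a = 1111111100000000
  (~a | c) = 1111111100110011
  (b | c) = 0011111100111111
  (d & (b | c)) = 0001010100010101
  ((d & (b | c)) | b) = 0001111100011111
  ((~a | c) & ((d & (b | c)) | b)) = 0001111100010011
  (d | ((~a | c) & ((d & (b | c)) | b))) = 0101111101010111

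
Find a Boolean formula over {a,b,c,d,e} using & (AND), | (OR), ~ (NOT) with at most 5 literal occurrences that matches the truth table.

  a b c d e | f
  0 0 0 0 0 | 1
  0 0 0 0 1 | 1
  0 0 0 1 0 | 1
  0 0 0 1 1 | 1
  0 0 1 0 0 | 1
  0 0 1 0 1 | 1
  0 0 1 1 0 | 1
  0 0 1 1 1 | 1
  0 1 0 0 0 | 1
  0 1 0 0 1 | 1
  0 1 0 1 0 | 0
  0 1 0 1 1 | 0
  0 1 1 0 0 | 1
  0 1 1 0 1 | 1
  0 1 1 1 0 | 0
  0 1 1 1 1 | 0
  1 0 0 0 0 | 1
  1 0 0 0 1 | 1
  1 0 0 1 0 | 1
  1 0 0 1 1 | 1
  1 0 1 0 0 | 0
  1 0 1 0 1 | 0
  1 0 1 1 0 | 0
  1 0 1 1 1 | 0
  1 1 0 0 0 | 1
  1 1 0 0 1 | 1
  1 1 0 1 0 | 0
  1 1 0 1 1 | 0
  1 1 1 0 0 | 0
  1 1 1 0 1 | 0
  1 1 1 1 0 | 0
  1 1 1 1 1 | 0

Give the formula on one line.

  ~d = 11001100110011001100110011001100
  ~b = 11111111000000001111111100000000
  (~d | ~b) = 11111111110011001111111111001100
  ~a = 11111111111111110000000000000000
  ~c = 11110000111100001111000011110000
  (~a | ~c) = 11111111111111111111000011110000
  ((~d | ~b) & (~a | ~c)) = 11111111110011001111000011000000

((~d | ~b) & (~a | ~c))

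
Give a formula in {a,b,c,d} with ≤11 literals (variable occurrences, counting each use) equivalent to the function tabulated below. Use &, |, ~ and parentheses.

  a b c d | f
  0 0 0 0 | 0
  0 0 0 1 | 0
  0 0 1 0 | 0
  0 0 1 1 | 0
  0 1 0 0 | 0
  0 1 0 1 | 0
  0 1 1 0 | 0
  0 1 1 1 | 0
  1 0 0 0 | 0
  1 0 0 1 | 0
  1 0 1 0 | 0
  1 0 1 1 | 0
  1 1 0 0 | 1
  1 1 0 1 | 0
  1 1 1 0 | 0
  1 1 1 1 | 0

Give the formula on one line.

(((a & (~a | ~c)) & (~b | ~d)) & ((~d | a) & b))

  ~a = 1111111100000000
  ~c = 1100110011001100
  (~a | ~c) = 1111111111001100
  (a & (~a | ~c)) = 0000000011001100
  ~b = 1111000011110000
  ~d = 1010101010101010
  (~b | ~d) = 1111101011111010
  ((a & (~a | ~c)) & (~b | ~d)) = 0000000011001000
  (~d | a) = 1010101011111111
  ((~d | a) & b) = 0000101000001111
  (((a & (~a | ~c)) & (~b | ~d)) & ((~d | a) & b)) = 0000000000001000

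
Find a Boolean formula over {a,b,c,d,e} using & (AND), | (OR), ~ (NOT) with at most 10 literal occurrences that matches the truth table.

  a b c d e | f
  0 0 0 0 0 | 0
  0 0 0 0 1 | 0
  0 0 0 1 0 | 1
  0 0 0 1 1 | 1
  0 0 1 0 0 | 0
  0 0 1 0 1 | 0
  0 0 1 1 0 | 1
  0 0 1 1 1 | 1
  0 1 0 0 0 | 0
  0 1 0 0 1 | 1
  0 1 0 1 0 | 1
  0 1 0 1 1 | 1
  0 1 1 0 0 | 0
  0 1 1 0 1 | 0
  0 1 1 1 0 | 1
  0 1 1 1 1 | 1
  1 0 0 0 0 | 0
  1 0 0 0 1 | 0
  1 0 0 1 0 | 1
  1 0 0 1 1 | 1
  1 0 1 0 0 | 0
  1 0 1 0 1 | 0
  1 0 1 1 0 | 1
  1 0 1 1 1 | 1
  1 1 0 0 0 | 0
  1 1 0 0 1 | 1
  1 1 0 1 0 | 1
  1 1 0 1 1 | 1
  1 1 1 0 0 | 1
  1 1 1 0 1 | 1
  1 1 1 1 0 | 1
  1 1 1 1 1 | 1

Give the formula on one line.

  ~c = 11110000111100001111000011110000
  (a | ~c) = 11110000111100001111111111111111
  (d | (a | ~c)) = 11110011111100111111111111111111
  (c | e) = 01011111010111110101111101011111
  (b & (c | e)) = 00000000010111110000000001011111
  ((d | (a | ~c)) & (b & (c | e))) = 00000000010100110000000001011111
  (d | ((d | (a | ~c)) & (b & (c | e)))) = 00110011011100110011001101111111

(d | ((d | (a | ~c)) & (b & (c | e))))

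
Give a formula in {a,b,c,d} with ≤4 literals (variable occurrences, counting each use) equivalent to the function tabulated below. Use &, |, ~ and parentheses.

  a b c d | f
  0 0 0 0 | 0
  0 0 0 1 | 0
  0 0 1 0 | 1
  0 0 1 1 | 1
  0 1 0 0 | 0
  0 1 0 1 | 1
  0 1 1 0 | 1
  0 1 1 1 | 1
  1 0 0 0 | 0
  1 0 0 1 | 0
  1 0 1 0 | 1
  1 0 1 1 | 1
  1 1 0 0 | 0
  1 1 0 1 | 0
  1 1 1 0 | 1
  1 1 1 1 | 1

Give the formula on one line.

(c | ((~a & d) & b))

  ~a = 1111111100000000
  (~a & d) = 0101010100000000
  ((~a & d) & b) = 0000010100000000
  (c | ((~a & d) & b)) = 0011011100110011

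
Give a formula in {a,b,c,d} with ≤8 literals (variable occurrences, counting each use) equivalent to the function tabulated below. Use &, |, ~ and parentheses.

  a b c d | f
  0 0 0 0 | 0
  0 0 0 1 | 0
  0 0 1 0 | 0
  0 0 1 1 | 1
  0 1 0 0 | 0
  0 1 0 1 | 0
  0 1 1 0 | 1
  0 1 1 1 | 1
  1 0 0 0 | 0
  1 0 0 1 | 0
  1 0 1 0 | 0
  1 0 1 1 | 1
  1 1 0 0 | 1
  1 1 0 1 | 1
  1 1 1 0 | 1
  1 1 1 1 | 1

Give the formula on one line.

((c & (d | (c & b))) | (~c & (a & b)))

  (c & b) = 0000001100000011
  (d | (c & b)) = 0101011101010111
  (c & (d | (c & b))) = 0001001100010011
  ~c = 1100110011001100
  (a & b) = 0000000000001111
  (~c & (a & b)) = 0000000000001100
  ((c & (d | (c & b))) | (~c & (a & b))) = 0001001100011111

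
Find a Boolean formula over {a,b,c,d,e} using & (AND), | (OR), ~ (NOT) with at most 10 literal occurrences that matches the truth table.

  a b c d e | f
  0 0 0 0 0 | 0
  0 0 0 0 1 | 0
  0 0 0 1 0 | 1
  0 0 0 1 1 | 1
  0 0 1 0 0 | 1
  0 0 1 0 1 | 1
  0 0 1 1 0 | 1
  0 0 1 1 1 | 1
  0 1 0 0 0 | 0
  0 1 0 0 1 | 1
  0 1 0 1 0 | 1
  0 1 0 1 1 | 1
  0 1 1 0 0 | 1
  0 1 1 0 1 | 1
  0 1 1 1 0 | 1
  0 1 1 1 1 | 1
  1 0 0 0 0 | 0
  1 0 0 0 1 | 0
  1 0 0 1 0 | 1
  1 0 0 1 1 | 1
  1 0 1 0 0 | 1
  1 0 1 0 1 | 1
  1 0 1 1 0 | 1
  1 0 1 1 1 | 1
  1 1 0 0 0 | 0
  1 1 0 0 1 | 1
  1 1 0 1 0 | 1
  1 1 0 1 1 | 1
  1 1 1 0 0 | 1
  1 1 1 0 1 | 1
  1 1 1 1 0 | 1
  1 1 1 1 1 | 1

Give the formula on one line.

  (d & c) = 00000011000000110000001100000011
  ((d & c) | e) = 01010111010101110101011101010111
  (((d & c) | e) | d) = 01110111011101110111011101110111
  ~d = 11001100110011001100110011001100
  (~d & c) = 00001100000011000000110000001100
  ((((d & c) | e) | d) | (~d & c)) = 01111111011111110111111101111111
  (c | d) = 00111111001111110011111100111111
  (b | (c | d)) = 00111111111111110011111111111111
  (((((d & c) | e) | d) | (~d & c)) & (b | (c | d))) = 00111111011111110011111101111111

(((((d & c) | e) | d) | (~d & c)) & (b | (c | d)))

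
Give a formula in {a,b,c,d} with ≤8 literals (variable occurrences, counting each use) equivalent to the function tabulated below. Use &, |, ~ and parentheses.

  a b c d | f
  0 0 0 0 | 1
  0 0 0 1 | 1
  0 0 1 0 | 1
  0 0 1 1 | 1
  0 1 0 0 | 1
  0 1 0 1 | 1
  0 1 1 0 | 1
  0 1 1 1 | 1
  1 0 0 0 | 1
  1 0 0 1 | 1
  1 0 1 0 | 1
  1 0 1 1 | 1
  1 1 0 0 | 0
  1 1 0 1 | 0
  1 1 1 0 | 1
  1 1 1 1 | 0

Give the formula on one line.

  ~b = 1111000011110000
  ~a = 1111111100000000
  (~b | ~a) = 1111111111110000
  ~d = 1010101010101010
  (a & ~d) = 0000000010101010
  (c & (a & ~d)) = 0000000000100010
  ((~b | ~a) | (c & (a & ~d))) = 1111111111110010

((~b | ~a) | (c & (a & ~d)))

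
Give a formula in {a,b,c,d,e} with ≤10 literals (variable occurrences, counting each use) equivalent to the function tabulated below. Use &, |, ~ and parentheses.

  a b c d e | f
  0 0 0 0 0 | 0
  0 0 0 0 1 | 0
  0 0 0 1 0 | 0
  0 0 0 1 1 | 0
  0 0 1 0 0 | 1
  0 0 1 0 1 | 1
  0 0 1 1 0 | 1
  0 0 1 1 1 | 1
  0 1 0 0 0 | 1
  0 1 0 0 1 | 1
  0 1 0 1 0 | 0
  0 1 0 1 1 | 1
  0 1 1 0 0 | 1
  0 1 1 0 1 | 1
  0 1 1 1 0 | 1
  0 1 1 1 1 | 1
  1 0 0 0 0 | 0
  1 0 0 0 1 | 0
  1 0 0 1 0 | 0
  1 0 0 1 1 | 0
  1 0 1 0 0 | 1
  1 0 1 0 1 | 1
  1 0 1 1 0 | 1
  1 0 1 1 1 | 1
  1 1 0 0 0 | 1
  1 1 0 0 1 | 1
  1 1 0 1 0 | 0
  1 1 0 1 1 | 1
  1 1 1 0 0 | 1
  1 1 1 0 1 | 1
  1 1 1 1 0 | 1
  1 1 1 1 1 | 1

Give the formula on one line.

((b & (~d & ~c)) | (c | (b & ((b & (c & ~a)) | e))))

  ~d = 11001100110011001100110011001100
  ~c = 11110000111100001111000011110000
  (~d & ~c) = 11000000110000001100000011000000
  (b & (~d & ~c)) = 00000000110000000000000011000000
  ~a = 11111111111111110000000000000000
  (c & ~a) = 00001111000011110000000000000000
  (b & (c & ~a)) = 00000000000011110000000000000000
  ((b & (c & ~a)) | e) = 01010101010111110101010101010101
  (b & ((b & (c & ~a)) | e)) = 00000000010111110000000001010101
  (c | (b & ((b & (c & ~a)) | e))) = 00001111010111110000111101011111
  ((b & (~d & ~c)) | (c | (b & ((b & (c & ~a)) | e)))) = 00001111110111110000111111011111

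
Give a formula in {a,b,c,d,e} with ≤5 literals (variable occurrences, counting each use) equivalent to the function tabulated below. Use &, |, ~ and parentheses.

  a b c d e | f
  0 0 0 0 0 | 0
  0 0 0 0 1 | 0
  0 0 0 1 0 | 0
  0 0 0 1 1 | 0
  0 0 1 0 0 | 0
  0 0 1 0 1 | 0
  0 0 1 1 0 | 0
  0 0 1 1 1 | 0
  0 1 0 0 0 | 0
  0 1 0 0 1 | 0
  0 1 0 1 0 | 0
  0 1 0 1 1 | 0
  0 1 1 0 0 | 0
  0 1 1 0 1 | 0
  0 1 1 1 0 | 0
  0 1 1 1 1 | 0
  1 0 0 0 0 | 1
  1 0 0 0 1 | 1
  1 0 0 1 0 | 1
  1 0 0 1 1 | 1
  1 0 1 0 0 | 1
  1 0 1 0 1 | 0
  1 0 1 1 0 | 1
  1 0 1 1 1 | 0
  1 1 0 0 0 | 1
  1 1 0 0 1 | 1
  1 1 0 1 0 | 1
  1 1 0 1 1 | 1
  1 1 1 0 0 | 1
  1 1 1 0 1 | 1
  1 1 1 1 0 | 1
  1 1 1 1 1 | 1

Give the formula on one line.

(a & ((b | ~c) | (a & ~e)))

  ~c = 11110000111100001111000011110000
  (b | ~c) = 11110000111111111111000011111111
  ~e = 10101010101010101010101010101010
  (a & ~e) = 00000000000000001010101010101010
  ((b | ~c) | (a & ~e)) = 11110000111111111111101011111111
  (a & ((b | ~c) | (a & ~e))) = 00000000000000001111101011111111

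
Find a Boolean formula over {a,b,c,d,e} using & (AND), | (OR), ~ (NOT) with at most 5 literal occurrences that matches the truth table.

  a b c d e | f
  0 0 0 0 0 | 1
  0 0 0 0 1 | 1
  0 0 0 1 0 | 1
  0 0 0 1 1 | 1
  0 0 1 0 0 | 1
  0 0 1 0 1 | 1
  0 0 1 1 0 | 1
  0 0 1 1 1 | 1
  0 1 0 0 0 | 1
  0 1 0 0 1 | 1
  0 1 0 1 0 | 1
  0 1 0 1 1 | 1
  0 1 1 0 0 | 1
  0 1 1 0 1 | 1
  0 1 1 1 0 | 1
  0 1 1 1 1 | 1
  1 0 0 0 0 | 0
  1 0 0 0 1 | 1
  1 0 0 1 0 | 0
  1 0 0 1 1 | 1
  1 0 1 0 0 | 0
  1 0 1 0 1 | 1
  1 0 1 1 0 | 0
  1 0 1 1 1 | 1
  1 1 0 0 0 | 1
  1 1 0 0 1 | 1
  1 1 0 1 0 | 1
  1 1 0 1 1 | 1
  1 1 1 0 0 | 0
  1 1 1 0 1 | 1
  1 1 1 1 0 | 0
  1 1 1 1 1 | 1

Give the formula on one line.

  ~c = 11110000111100001111000011110000
  (b & ~c) = 00000000111100000000000011110000
  ~a = 11111111111111110000000000000000
  (~a | e) = 11111111111111110101010101010101
  ((b & ~c) | (~a | e)) = 11111111111111110101010111110101

((b & ~c) | (~a | e))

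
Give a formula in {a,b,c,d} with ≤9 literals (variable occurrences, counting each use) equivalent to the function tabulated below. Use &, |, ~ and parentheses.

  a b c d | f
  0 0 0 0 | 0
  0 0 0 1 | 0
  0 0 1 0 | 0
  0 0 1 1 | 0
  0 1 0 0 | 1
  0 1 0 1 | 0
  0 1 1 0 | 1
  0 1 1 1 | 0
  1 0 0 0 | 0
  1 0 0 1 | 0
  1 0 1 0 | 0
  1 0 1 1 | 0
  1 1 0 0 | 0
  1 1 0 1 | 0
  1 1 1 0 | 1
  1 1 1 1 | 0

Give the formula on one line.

((a | ~d) & (((~d & b) | (b & ~c)) & (c | ~a)))

  ~d = 1010101010101010
  (a | ~d) = 1010101011111111
  (~d & b) = 0000101000001010
  ~c = 1100110011001100
  (b & ~c) = 0000110000001100
  ((~d & b) | (b & ~c)) = 0000111000001110
  ~a = 1111111100000000
  (c | ~a) = 1111111100110011
  (((~d & b) | (b & ~c)) & (c | ~a)) = 0000111000000010
  ((a | ~d) & (((~d & b) | (b & ~c)) & (c | ~a))) = 0000101000000010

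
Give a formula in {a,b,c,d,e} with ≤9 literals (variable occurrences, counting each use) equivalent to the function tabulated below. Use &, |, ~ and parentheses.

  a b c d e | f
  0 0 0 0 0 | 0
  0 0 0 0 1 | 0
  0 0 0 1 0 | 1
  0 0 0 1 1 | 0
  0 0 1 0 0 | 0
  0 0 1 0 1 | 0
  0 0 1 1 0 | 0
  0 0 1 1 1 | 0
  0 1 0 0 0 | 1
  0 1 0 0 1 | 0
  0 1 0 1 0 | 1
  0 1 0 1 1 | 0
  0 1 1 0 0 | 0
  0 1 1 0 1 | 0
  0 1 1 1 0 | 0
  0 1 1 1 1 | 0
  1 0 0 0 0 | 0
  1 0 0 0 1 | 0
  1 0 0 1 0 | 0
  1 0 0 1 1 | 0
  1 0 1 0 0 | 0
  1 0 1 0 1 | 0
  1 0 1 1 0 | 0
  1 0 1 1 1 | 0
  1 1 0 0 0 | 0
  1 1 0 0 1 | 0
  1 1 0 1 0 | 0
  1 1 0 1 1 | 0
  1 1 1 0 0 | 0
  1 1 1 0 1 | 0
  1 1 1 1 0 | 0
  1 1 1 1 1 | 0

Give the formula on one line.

  ~c = 11110000111100001111000011110000
  ~a = 11111111111111110000000000000000
  (~c & ~a) = 11110000111100000000000000000000
  ~e = 10101010101010101010101010101010
  (~c & b) = 00000000111100000000000011110000
  ((~c & b) | d) = 00110011111100110011001111110011
  (~e & ((~c & b) | d)) = 00100010101000100010001010100010
  ((~c & ~a) & (~e & ((~c & b) | d))) = 00100000101000000000000000000000

((~c & ~a) & (~e & ((~c & b) | d)))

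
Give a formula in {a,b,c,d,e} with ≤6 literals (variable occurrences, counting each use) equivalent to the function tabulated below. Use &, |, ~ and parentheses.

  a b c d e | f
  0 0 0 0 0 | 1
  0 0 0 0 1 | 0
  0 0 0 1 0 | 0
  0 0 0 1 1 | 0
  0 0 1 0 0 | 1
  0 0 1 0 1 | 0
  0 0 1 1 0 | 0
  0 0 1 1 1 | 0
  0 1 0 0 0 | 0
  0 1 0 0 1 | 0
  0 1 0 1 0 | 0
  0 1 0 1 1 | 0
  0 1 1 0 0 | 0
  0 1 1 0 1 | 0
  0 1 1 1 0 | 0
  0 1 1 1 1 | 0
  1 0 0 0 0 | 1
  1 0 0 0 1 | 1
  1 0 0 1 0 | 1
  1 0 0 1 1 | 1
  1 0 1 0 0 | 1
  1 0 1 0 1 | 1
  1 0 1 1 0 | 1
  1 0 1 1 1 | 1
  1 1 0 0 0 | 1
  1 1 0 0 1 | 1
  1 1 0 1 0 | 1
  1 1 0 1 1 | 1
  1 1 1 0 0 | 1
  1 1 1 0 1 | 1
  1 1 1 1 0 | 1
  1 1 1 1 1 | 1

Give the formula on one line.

  ~d = 11001100110011001100110011001100
  ~b = 11111111000000001111111100000000
  (~d & ~b) = 11001100000000001100110000000000
  ~e = 10101010101010101010101010101010
  ((~d & ~b) & ~e) = 10001000000000001000100000000000
  (((~d & ~b) & ~e) | a) = 10001000000000001111111111111111

(((~d & ~b) & ~e) | a)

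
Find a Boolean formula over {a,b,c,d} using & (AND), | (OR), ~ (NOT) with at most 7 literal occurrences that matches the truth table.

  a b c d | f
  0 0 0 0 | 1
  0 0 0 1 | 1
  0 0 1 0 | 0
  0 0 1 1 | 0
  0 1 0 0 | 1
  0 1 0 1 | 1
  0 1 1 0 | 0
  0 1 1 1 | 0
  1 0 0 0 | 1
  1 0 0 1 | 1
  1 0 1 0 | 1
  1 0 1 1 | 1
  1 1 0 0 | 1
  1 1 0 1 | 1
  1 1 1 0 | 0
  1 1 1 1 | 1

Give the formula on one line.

  ~b = 1111000011110000
  (b | a) = 0000111111111111
  (~b & (b | a)) = 0000000011110000
  ((~b & (b | a)) | d) = 0101010111110101
  (a & ((~b & (b | a)) | d)) = 0000000011110101
  ~c = 1100110011001100
  ((a & ((~b & (b | a)) | d)) | ~c) = 1100110011111101

((a & ((~b & (b | a)) | d)) | ~c)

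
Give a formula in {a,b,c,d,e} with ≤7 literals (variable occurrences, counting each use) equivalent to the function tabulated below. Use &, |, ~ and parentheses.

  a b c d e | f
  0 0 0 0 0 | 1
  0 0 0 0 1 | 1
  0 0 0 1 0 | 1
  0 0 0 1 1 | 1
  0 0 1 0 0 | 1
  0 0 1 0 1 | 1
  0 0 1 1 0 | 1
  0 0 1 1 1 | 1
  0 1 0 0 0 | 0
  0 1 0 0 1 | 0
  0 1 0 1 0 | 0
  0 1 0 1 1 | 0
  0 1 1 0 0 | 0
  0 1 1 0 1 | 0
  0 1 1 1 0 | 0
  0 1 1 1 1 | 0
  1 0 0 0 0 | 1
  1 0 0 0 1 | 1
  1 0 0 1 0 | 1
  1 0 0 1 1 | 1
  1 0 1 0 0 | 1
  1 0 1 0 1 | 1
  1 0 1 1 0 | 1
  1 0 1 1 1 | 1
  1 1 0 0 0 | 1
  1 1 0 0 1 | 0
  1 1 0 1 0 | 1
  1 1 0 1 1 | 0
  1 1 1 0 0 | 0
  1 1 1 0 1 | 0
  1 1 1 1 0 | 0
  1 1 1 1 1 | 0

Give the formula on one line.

  ~b = 11111111000000001111111100000000
  ~e = 10101010101010101010101010101010
  ~c = 11110000111100001111000011110000
  (e | ~c) = 11110101111101011111010111110101
  (a & (e | ~c)) = 00000000000000001111010111110101
  (~e & (a & (e | ~c))) = 00000000000000001010000010100000
  (~b | (~e & (a & (e | ~c)))) = 11111111000000001111111110100000

(~b | (~e & (a & (e | ~c))))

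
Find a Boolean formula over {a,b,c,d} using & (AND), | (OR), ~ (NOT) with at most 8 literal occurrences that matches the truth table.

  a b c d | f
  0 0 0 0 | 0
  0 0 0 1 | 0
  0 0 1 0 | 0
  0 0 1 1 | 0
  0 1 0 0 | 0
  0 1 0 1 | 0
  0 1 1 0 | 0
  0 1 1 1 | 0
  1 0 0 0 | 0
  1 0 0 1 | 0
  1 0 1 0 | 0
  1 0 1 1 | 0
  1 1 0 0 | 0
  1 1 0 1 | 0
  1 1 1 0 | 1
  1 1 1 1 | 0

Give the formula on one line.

  ~d = 1010101010101010
  (~d & a) = 0000000010101010
  ~a = 1111111100000000
  (b | ~a) = 1111111100001111
  ((b | ~a) & c) = 0011001100000011
  ((~d & a) & ((b | ~a) & c)) = 0000000000000010

((~d & a) & ((b | ~a) & c))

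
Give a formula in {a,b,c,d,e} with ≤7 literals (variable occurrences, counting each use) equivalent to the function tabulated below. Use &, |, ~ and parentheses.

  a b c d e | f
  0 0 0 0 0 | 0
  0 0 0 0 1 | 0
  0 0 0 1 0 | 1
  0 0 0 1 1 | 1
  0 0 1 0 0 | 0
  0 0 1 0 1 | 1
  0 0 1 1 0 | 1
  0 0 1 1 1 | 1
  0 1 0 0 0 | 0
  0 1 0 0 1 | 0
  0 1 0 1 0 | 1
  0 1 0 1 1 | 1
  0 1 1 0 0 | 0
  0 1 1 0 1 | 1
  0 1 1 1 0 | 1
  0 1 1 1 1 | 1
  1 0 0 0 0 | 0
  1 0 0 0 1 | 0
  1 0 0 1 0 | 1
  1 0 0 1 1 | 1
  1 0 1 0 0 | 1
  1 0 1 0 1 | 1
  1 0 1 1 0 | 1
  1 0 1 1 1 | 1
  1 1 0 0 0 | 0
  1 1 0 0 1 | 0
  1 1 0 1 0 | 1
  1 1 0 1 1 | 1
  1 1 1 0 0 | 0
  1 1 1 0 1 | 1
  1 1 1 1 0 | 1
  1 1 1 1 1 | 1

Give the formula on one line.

  (a | e) = 01010101010101011111111111111111
  (c & (a | e)) = 00000101000001010000111100001111
  ~b = 11111111000000001111111100000000
  (e | ~b) = 11111111010101011111111101010101
  (d | (e | ~b)) = 11111111011101111111111101110111
  ((c & (a | e)) & (d | (e | ~b))) = 00000101000001010000111100000111
  (((c & (a | e)) & (d | (e | ~b))) | d) = 00110111001101110011111100110111

(((c & (a | e)) & (d | (e | ~b))) | d)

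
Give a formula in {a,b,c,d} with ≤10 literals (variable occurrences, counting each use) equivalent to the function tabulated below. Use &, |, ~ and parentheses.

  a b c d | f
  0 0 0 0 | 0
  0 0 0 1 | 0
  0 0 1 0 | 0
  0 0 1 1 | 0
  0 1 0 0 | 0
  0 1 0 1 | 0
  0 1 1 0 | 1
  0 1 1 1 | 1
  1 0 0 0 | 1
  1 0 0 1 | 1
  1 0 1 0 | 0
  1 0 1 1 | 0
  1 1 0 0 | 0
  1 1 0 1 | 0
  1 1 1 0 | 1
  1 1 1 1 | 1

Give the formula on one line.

  ~c = 1100110011001100
  (~c | b) = 1100111111001111
  (a | b) = 0000111111111111
  ~b = 1111000011110000
  (a & ~b) = 0000000011110000
  ((a & ~b) | c) = 0011001111110011
  ((a | b) & ((a & ~b) | c)) = 0000001111110011
  ((~c | b) & ((a | b) & ((a & ~b) | c))) = 0000001111000011

((~c | b) & ((a | b) & ((a & ~b) | c)))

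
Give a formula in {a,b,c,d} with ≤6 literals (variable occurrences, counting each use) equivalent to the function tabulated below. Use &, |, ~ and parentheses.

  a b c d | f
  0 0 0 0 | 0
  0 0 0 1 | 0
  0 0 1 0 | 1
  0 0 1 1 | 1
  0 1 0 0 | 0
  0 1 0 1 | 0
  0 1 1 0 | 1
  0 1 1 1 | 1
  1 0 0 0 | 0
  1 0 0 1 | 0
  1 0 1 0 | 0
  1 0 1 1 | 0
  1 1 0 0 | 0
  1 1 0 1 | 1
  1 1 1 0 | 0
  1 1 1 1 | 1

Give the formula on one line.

  ~a = 1111111100000000
  (c & ~a) = 0011001100000000
  (a | c) = 0011001111111111
  ((a | c) & b) = 0000001100001111
  (((a | c) & b) & d) = 0000000100000101
  ((c & ~a) | (((a | c) & b) & d)) = 0011001100000101

((c & ~a) | (((a | c) & b) & d))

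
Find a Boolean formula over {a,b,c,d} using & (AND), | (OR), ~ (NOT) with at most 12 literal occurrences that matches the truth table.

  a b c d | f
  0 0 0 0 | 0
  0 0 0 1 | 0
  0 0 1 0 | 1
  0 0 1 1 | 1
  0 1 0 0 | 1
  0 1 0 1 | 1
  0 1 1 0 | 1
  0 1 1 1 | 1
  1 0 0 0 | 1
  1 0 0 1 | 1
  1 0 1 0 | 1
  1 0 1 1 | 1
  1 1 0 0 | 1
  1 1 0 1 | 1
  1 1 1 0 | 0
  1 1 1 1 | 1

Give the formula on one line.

  ~b = 1111000011110000
  (~b & a) = 0000000011110000
  ~c = 1100110011001100
  (~c & b) = 0000110000001100
  ((~b & a) | (~c & b)) = 0000110011111100
  ~a = 1111111100000000
  (~a | d) = 1111111101010101
  (~c | d) = 1101110111011101
  ((~a | d) | (~c | d)) = 1111111111011101
  (((~a | d) | (~c | d)) & c) = 0011001100010001
  (((~b & a) | (~c & b)) | (((~a | d) | (~c | d)) & c)) = 0011111111111101

(((~b & a) | (~c & b)) | (((~a | d) | (~c | d)) & c))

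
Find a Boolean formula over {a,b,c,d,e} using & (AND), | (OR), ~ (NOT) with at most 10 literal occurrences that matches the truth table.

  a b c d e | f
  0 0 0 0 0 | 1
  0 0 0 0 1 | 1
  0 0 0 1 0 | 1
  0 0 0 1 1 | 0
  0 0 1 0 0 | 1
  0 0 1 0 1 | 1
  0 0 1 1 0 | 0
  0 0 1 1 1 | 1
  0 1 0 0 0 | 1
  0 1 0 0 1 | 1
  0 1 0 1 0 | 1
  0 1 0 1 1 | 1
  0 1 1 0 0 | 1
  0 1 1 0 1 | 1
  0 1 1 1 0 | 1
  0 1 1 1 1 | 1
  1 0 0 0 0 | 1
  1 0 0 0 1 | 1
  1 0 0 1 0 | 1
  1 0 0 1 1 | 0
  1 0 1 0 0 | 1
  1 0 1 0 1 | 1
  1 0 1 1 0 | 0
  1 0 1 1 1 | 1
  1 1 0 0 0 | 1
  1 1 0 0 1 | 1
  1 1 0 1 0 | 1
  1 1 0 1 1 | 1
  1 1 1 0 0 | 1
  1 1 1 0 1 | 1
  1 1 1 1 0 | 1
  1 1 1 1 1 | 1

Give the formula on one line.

(((~c & (~b & (~e | ~d))) | b) | (~d | (e & c)))

  ~c = 11110000111100001111000011110000
  ~b = 11111111000000001111111100000000
  ~e = 10101010101010101010101010101010
  ~d = 11001100110011001100110011001100
  (~e | ~d) = 11101110111011101110111011101110
  (~b & (~e | ~d)) = 11101110000000001110111000000000
  (~c & (~b & (~e | ~d))) = 11100000000000001110000000000000
  ((~c & (~b & (~e | ~d))) | b) = 11100000111111111110000011111111
  (e & c) = 00000101000001010000010100000101
  (~d | (e & c)) = 11001101110011011100110111001101
  (((~c & (~b & (~e | ~d))) | b) | (~d | (e & c))) = 11101101111111111110110111111111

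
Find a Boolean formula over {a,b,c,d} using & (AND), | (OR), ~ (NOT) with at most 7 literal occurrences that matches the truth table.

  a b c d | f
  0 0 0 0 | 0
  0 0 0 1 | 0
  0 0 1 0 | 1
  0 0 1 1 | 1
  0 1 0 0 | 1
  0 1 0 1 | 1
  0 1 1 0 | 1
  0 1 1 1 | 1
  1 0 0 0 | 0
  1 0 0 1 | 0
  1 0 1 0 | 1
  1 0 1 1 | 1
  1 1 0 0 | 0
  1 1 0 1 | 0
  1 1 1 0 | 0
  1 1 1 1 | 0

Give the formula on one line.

  ~a = 1111111100000000
  (d & ~a) = 0101010100000000
  ~b = 1111000011110000
  ((d & ~a) | ~b) = 1111010111110000
  (~a | ((d & ~a) | ~b)) = 1111111111110000
  (c | b) = 0011111100111111
  ((~a | ((d & ~a) | ~b)) & (c | b)) = 0011111100110000

((~a | ((d & ~a) | ~b)) & (c | b))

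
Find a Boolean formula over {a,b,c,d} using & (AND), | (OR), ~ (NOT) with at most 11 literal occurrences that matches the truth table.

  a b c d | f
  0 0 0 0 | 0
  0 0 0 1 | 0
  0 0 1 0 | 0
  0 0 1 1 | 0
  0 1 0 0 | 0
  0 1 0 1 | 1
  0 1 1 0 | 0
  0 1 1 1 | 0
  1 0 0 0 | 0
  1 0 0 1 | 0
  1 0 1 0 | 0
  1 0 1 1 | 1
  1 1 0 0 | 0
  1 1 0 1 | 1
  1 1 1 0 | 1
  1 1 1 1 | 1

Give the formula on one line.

(((((d | (~a & ~b)) & b) | c) & (b | d)) & (~c | a))

  ~a = 1111111100000000
  ~b = 1111000011110000
  (~a & ~b) = 1111000000000000
  (d | (~a & ~b)) = 1111010101010101
  ((d | (~a & ~b)) & b) = 0000010100000101
  (((d | (~a & ~b)) & b) | c) = 0011011100110111
  (b | d) = 0101111101011111
  ((((d | (~a & ~b)) & b) | c) & (b | d)) = 0001011100010111
  ~c = 1100110011001100
  (~c | a) = 1100110011111111
  (((((d | (~a & ~b)) & b) | c) & (b | d)) & (~c | a)) = 0000010000010111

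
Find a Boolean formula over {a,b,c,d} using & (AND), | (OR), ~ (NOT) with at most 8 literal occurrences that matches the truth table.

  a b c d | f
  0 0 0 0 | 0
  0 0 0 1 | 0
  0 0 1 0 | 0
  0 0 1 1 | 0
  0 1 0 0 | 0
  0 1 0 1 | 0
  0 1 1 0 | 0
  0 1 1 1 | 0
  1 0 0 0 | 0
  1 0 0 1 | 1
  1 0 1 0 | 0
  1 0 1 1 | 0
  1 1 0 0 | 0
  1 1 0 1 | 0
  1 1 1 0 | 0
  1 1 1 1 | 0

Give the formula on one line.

  (b | a) = 0000111111111111
  ~b = 1111000011110000
  (~b | d) = 1111010111110101
  ((b | a) & (~b | d)) = 0000010111110101
  ~c = 1100110011001100
  (~c & ~b) = 1100000011000000
  (((b | a) & (~b | d)) & (~c & ~b)) = 0000000011000000
  ~a = 1111111100000000
  (d | ~a) = 1111111101010101
  ((((b | a) & (~b | d)) & (~c & ~b)) & (d | ~a)) = 0000000001000000

((((b | a) & (~b | d)) & (~c & ~b)) & (d | ~a))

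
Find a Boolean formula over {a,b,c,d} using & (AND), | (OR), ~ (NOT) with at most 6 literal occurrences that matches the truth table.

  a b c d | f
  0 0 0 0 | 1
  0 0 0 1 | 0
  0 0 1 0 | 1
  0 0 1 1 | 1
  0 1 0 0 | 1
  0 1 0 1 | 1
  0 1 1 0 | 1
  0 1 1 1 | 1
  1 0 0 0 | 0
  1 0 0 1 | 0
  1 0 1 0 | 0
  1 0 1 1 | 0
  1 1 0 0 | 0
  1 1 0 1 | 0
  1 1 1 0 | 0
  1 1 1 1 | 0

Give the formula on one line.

(~a & (((c & d) | b) | ~d))

  ~a = 1111111100000000
  (c & d) = 0001000100010001
  ((c & d) | b) = 0001111100011111
  ~d = 1010101010101010
  (((c & d) | b) | ~d) = 1011111110111111
  (~a & (((c & d) | b) | ~d)) = 1011111100000000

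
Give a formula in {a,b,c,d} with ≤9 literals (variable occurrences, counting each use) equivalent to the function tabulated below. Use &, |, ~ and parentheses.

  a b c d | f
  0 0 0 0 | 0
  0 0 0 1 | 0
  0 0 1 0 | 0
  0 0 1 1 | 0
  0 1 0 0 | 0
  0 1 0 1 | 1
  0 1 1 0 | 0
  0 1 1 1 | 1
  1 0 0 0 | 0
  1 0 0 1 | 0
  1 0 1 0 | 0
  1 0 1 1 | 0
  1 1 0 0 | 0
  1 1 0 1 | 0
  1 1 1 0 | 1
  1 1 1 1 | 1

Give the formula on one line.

((((c | b) & (~a | c)) & b) & (d | a))

  (c | b) = 0011111100111111
  ~a = 1111111100000000
  (~a | c) = 1111111100110011
  ((c | b) & (~a | c)) = 0011111100110011
  (((c | b) & (~a | c)) & b) = 0000111100000011
  (d | a) = 0101010111111111
  ((((c | b) & (~a | c)) & b) & (d | a)) = 0000010100000011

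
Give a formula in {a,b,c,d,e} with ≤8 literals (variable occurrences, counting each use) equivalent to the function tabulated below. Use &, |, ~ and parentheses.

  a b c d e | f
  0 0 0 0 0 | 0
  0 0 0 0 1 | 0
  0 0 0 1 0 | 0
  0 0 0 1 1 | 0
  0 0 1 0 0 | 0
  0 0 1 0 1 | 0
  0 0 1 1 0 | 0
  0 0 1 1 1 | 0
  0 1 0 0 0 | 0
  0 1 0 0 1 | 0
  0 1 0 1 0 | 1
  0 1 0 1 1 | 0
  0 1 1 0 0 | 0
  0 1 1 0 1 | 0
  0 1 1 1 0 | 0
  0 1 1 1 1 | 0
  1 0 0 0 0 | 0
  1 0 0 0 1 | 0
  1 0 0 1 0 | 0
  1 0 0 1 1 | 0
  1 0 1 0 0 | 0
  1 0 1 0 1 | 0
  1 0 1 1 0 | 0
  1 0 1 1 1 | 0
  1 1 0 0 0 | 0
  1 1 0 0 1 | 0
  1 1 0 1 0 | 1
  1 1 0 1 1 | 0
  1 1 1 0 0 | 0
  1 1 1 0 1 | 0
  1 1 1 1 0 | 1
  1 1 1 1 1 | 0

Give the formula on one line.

(((d & ~e) & (~d | (~c | (a | e)))) & (b & ~e))

  ~e = 10101010101010101010101010101010
  (d & ~e) = 00100010001000100010001000100010
  ~d = 11001100110011001100110011001100
  ~c = 11110000111100001111000011110000
  (a | e) = 01010101010101011111111111111111
  (~c | (a | e)) = 11110101111101011111111111111111
  (~d | (~c | (a | e))) = 11111101111111011111111111111111
  ((d & ~e) & (~d | (~c | (a | e)))) = 00100000001000000010001000100010
  (b & ~e) = 00000000101010100000000010101010
  (((d & ~e) & (~d | (~c | (a | e)))) & (b & ~e)) = 00000000001000000000000000100010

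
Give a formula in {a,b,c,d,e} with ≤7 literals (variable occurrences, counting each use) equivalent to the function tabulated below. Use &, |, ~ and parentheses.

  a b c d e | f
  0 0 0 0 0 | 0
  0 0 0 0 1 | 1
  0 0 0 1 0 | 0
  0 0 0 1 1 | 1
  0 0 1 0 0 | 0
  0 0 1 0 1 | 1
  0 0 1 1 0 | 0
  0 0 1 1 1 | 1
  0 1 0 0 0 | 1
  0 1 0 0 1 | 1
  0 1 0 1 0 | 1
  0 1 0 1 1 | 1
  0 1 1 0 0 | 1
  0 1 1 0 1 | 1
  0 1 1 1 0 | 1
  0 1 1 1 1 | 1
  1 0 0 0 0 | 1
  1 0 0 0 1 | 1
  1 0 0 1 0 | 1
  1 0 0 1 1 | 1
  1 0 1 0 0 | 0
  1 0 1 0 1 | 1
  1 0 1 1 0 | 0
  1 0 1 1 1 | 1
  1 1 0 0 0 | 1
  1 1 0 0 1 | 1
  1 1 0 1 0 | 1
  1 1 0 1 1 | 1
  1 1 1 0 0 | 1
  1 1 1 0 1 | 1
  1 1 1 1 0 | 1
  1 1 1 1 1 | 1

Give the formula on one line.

  (e | b) = 01010101111111110101010111111111
  ~d = 11001100110011001100110011001100
  (~d | a) = 11001100110011001111111111111111
  ~c = 11110000111100001111000011110000
  ((~d | a) & ~c) = 11000000110000001111000011110000
  (((~d | a) & ~c) & a) = 00000000000000001111000011110000
  ((e | b) | (((~d | a) & ~c) & a)) = 01010101111111111111010111111111

((e | b) | (((~d | a) & ~c) & a))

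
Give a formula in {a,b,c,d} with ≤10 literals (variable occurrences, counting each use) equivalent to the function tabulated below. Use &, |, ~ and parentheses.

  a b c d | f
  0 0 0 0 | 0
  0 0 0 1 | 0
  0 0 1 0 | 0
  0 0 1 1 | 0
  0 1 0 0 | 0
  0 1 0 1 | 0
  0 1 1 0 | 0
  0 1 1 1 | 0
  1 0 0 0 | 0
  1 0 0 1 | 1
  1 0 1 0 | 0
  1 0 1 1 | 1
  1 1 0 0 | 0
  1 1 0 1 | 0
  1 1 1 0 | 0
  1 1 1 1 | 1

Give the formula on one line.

  ~b = 1111000011110000
  (d & c) = 0001000100010001
  ~a = 1111111100000000
  ((d & c) | ~a) = 1111111100010001
  ~c = 1100110011001100
  (~c & ~b) = 1100000011000000
  (((d & c) | ~a) | (~c & ~b)) = 1111111111010001
  (~b | (((d & c) | ~a) | (~c & ~b))) = 1111111111110001
  ~d = 1010101010101010
  (a | ~d) = 1010101011111111
  (d & (a | ~d)) = 0000000001010101
  ((~b | (((d & c) | ~a) | (~c & ~b))) & (d & (a | ~d))) = 0000000001010001

((~b | (((d & c) | ~a) | (~c & ~b))) & (d & (a | ~d)))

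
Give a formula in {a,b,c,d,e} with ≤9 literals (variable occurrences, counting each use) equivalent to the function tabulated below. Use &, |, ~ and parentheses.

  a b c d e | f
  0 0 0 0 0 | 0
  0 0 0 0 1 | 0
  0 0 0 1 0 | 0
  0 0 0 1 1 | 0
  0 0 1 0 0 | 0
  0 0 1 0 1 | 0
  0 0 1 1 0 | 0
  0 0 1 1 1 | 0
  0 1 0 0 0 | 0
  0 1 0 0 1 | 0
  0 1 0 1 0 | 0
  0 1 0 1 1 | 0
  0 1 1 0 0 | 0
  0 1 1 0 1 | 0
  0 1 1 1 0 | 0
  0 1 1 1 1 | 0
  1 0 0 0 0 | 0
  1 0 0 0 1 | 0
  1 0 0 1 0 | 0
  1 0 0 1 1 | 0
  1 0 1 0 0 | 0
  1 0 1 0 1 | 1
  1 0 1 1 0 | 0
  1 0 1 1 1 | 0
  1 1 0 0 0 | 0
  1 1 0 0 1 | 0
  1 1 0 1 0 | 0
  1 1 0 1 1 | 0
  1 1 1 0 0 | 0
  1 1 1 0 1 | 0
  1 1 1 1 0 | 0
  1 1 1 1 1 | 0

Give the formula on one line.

((((d | ~b) & a) & ~d) & (c & e))

  ~b = 11111111000000001111111100000000
  (d | ~b) = 11111111001100111111111100110011
  ((d | ~b) & a) = 00000000000000001111111100110011
  ~d = 11001100110011001100110011001100
  (((d | ~b) & a) & ~d) = 00000000000000001100110000000000
  (c & e) = 00000101000001010000010100000101
  ((((d | ~b) & a) & ~d) & (c & e)) = 00000000000000000000010000000000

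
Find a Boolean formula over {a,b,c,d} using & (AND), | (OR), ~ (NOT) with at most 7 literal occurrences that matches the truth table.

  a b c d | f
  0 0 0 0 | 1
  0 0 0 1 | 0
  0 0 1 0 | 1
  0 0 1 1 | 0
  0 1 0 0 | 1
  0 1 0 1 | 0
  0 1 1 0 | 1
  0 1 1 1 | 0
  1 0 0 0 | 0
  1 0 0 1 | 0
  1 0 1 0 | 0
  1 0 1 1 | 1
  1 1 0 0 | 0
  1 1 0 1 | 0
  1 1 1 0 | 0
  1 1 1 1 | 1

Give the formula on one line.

  (a & c) = 0000000000110011
  ~d = 1010101010101010
  ((a & c) | ~d) = 1010101010111011
  ~a = 1111111100000000
  (d | ~a) = 1111111101010101
  (((a & c) | ~d) & (d | ~a)) = 1010101000010001

(((a & c) | ~d) & (d | ~a))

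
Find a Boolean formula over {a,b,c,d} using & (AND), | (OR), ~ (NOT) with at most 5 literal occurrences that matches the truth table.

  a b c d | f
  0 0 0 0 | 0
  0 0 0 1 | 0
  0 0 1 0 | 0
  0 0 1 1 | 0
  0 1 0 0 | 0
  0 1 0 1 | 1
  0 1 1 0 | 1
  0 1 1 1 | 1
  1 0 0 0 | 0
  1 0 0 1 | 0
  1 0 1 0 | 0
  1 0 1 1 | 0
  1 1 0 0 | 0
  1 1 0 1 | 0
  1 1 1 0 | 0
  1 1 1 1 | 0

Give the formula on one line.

  ~a = 1111111100000000
  (~a & b) = 0000111100000000
  (c | d) = 0111011101110111
  ((~a & b) & (c | d)) = 0000011100000000

((~a & b) & (c | d))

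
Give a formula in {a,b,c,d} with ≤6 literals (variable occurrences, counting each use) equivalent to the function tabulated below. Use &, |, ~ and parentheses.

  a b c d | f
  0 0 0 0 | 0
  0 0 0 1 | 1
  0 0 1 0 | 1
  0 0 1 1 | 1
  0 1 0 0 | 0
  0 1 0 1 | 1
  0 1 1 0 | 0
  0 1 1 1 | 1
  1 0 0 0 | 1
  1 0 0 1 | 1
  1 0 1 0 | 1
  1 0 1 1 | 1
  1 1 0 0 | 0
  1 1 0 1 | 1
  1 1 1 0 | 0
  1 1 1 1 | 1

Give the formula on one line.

(((c | a) & ~b) | ((c & ~b) | d))

  (c | a) = 0011001111111111
  ~b = 1111000011110000
  ((c | a) & ~b) = 0011000011110000
  (c & ~b) = 0011000000110000
  ((c & ~b) | d) = 0111010101110101
  (((c | a) & ~b) | ((c & ~b) | d)) = 0111010111110101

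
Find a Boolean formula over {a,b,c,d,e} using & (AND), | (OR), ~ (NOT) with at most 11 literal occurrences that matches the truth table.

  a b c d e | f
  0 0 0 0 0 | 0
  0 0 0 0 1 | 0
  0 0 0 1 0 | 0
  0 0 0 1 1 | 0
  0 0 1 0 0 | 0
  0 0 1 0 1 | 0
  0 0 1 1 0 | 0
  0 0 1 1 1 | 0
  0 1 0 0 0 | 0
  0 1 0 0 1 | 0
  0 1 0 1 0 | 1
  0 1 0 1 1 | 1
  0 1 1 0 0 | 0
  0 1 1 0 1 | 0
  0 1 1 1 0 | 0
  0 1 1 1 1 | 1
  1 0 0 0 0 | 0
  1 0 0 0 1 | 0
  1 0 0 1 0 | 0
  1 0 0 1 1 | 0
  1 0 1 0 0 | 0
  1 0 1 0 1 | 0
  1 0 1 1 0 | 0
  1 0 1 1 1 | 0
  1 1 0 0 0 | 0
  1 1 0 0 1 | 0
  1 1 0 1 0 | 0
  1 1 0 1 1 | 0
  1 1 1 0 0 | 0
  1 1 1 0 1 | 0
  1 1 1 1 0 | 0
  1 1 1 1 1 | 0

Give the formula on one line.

((b & ((~a & e) | (((a & d) | (~c & d)) & ~a))) & d)

  ~a = 11111111111111110000000000000000
  (~a & e) = 01010101010101010000000000000000
  (a & d) = 00000000000000000011001100110011
  ~c = 11110000111100001111000011110000
  (~c & d) = 00110000001100000011000000110000
  ((a & d) | (~c & d)) = 00110000001100000011001100110011
  (((a & d) | (~c & d)) & ~a) = 00110000001100000000000000000000
  ((~a & e) | (((a & d) | (~c & d)) & ~a)) = 01110101011101010000000000000000
  (b & ((~a & e) | (((a & d) | (~c & d)) & ~a))) = 00000000011101010000000000000000
  ((b & ((~a & e) | (((a & d) | (~c & d)) & ~a))) & d) = 00000000001100010000000000000000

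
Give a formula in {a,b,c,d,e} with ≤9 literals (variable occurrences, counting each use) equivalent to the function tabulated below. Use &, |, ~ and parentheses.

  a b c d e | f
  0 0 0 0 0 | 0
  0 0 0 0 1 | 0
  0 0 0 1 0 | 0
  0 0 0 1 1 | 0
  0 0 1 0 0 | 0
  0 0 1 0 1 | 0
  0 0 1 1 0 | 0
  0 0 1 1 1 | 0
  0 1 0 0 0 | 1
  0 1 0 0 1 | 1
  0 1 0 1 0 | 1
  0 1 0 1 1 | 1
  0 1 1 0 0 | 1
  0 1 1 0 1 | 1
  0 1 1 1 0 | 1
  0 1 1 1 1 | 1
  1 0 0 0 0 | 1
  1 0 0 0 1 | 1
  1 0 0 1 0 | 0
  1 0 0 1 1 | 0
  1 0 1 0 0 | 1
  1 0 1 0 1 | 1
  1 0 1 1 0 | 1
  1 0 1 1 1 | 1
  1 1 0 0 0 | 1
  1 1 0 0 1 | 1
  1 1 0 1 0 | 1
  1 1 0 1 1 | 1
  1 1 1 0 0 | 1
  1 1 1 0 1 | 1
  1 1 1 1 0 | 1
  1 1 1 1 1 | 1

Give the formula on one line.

(((((a & c) & ((~b | d) | ~a)) & ~b) | (a & ~d)) | b)

  (a & c) = 00000000000000000000111100001111
  ~b = 11111111000000001111111100000000
  (~b | d) = 11111111001100111111111100110011
  ~a = 11111111111111110000000000000000
  ((~b | d) | ~a) = 11111111111111111111111100110011
  ((a & c) & ((~b | d) | ~a)) = 00000000000000000000111100000011
  (((a & c) & ((~b | d) | ~a)) & ~b) = 00000000000000000000111100000000
  ~d = 11001100110011001100110011001100
  (a & ~d) = 00000000000000001100110011001100
  ((((a & c) & ((~b | d) | ~a)) & ~b) | (a & ~d)) = 00000000000000001100111111001100
  (((((a & c) & ((~b | d) | ~a)) & ~b) | (a & ~d)) | b) = 00000000111111111100111111111111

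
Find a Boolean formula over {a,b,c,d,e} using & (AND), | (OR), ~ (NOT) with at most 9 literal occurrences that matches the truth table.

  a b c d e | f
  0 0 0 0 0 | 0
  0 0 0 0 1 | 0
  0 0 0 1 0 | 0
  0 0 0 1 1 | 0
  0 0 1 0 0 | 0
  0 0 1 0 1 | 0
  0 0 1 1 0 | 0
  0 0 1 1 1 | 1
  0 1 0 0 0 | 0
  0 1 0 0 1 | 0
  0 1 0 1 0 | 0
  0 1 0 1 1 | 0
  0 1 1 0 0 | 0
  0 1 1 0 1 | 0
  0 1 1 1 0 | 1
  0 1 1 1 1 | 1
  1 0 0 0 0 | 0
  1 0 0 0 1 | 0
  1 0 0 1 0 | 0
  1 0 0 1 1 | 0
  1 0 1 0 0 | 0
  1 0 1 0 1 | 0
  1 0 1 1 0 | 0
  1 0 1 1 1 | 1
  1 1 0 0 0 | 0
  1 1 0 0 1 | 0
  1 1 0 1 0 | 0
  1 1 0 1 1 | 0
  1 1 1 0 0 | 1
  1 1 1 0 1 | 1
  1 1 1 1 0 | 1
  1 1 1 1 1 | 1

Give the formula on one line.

(((d & e) | ((a | (d & b)) & (b | ~c))) & c)

  (d & e) = 00010001000100010001000100010001
  (d & b) = 00000000001100110000000000110011
  (a | (d & b)) = 00000000001100111111111111111111
  ~c = 11110000111100001111000011110000
  (b | ~c) = 11110000111111111111000011111111
  ((a | (d & b)) & (b | ~c)) = 00000000001100111111000011111111
  ((d & e) | ((a | (d & b)) & (b | ~c))) = 00010001001100111111000111111111
  (((d & e) | ((a | (d & b)) & (b | ~c))) & c) = 00000001000000110000000100001111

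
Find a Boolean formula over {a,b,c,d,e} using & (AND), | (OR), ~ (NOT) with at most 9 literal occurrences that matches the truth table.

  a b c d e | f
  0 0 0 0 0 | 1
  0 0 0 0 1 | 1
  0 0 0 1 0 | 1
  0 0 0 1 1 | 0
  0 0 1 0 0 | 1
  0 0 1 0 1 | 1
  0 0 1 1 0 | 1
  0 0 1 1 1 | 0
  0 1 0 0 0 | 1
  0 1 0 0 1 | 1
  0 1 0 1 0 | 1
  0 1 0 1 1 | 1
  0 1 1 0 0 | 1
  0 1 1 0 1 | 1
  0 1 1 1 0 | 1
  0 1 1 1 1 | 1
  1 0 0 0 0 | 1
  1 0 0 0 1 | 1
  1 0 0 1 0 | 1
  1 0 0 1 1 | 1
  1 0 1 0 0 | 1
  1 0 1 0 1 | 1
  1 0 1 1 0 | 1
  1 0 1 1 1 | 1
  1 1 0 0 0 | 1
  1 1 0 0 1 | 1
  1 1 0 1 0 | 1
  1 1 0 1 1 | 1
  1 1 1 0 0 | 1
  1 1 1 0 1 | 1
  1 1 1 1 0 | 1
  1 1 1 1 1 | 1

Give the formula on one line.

  ~d = 11001100110011001100110011001100
  (d & b) = 00000000001100110000000000110011
  (~d | (d & b)) = 11001100111111111100110011111111
  ~e = 10101010101010101010101010101010
  ~a = 11111111111111110000000000000000
  (~a | c) = 11111111111111110000111100001111
  (~e & (~a | c)) = 10101010101010100000101000001010
  ((~d | (d & b)) | (~e & (~a | c))) = 11101110111111111100111011111111
  (((~d | (d & b)) | (~e & (~a | c))) | a) = 11101110111111111111111111111111

(((~d | (d & b)) | (~e & (~a | c))) | a)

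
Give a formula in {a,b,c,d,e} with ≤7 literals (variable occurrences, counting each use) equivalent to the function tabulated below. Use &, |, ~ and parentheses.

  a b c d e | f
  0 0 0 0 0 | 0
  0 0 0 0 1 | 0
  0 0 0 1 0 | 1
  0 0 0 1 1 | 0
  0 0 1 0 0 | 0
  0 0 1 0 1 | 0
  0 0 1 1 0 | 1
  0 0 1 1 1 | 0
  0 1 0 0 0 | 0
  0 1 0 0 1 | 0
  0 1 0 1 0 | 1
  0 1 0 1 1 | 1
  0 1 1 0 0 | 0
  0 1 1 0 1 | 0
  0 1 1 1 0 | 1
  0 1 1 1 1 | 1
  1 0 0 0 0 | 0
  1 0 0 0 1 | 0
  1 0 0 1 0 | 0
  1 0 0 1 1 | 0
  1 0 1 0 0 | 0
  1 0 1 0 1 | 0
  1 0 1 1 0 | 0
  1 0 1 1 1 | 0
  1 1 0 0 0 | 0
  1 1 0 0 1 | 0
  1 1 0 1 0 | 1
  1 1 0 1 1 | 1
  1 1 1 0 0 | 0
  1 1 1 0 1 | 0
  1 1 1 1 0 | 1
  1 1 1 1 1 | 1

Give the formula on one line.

  ~e = 10101010101010101010101010101010
  ~a = 11111111111111110000000000000000
  (~e & ~a) = 10101010101010100000000000000000
  (b | (~e & ~a)) = 10101010111111110000000011111111
  ((b | (~e & ~a)) & d) = 00100010001100110000000000110011

((b | (~e & ~a)) & d)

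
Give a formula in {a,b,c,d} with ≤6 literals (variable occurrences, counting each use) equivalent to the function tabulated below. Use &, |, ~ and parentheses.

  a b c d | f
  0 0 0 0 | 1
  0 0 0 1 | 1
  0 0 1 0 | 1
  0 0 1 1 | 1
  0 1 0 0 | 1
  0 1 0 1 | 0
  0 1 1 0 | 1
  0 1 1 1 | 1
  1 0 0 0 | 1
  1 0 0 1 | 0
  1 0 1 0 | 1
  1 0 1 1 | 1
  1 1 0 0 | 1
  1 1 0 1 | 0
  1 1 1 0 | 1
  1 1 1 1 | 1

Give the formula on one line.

(((~a | b) & ~b) | (~d | c))

  ~a = 1111111100000000
  (~a | b) = 1111111100001111
  ~b = 1111000011110000
  ((~a | b) & ~b) = 1111000000000000
  ~d = 1010101010101010
  (~d | c) = 1011101110111011
  (((~a | b) & ~b) | (~d | c)) = 1111101110111011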